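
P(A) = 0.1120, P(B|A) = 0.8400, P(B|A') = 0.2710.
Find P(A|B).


P(B) = P(B|A)*P(A) + P(B|A')*P(A')
= 0.8400*0.1120 + 0.2710*0.8880
= 0.094080 + 0.240648 = 0.334728
P(A|B) = 0.094080/0.334728 = 0.2811

P(A|B) = 0.2811


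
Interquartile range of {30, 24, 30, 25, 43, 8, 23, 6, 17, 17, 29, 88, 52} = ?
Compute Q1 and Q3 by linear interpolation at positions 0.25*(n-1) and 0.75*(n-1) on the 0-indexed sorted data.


Sorted: 6, 8, 17, 17, 23, 24, 25, 29, 30, 30, 43, 52, 88
Q1 (25th %ile) = 17.0000
Q3 (75th %ile) = 30.0000
IQR = 30.0000 - 17.0000 = 13.0000

IQR = 13.0000


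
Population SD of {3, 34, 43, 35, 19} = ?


Mean = 26.8000
Variance = 201.7600
SD = sqrt(201.7600) = 14.2042

SD = 14.2042


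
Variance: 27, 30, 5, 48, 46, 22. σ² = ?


Mean = 29.6667
Squared deviations: 7.1111, 0.1111, 608.4444, 336.1111, 266.7778, 58.7778
Sum = 1277.3333
Variance = 1277.3333/6 = 212.8889

Variance = 212.8889


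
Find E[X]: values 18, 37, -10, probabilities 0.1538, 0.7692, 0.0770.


E[X] = 18*0.1538 + 37*0.7692 - 10*0.0770
= 2.7684 + 28.4604 - 0.7700
= 30.4588

E[X] = 30.4588


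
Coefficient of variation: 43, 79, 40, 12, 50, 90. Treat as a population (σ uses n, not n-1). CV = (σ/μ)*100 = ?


Mean = 52.3333
SD = 25.8242
CV = (25.8242/52.3333)*100 = 49.3456%

CV = 49.3456%


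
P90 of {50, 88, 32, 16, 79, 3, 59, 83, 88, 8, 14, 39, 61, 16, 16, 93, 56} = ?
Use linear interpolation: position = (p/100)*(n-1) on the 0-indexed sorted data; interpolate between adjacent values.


Sorted: 3, 8, 14, 16, 16, 16, 32, 39, 50, 56, 59, 61, 79, 83, 88, 88, 93
n = 17
Index = 90/100 * 16 = 14.4000
Lower = data[14] = 88, Upper = data[15] = 88
P90 = 88 + 0.4000*(0) = 88.0000

P90 = 88.0000


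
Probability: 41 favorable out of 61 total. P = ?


P = 41/61 = 0.6721

P = 0.6721


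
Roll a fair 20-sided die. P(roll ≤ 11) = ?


Favorable outcomes (roll ≤ 11): 11
Total outcomes = 20
P = 11/20 = 0.5500

P = 0.5500


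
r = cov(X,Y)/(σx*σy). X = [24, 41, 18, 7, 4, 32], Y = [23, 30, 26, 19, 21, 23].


Mean X = 21.0000, Mean Y = 23.6667
SD X = 13.063945, SD Y = 3.543382
Cov = 36.833333
r = 36.833333/(13.063945*3.543382) = 0.7957

r = 0.7957


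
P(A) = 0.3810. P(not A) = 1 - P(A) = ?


P(not A) = 1 - 0.3810 = 0.6190

P(not A) = 0.6190


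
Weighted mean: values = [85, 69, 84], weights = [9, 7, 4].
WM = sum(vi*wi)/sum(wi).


Numerator = 85*9 + 69*7 + 84*4 = 1584
Denominator = 9 + 7 + 4 = 20
WM = 1584/20 = 79.2000

WM = 79.2000


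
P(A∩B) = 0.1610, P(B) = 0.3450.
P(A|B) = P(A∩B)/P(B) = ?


P(A|B) = 0.1610/0.3450 = 0.4667

P(A|B) = 0.4667


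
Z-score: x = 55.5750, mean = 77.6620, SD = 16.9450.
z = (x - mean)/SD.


z = (55.5750 - 77.6620)/16.9450
= -22.0870/16.9450
= -1.3035

z = -1.3035


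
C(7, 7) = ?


C(7,7) = 7!/(7! × 0!)
= 5040/(5040 × 1)
= 1

C(7,7) = 1


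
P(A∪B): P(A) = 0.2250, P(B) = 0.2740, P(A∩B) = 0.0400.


P(A∪B) = 0.2250 + 0.2740 - 0.0400
= 0.4990 - 0.0400
= 0.4590

P(A∪B) = 0.4590


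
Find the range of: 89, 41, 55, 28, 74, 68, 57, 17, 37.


Max = 89, Min = 17
Range = 89 - 17 = 72

Range = 72


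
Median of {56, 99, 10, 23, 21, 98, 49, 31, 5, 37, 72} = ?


Sorted: 5, 10, 21, 23, 31, 37, 49, 56, 72, 98, 99
n = 11 (odd)
Middle value = 37

Median = 37


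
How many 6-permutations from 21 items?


P(21,6) = 21!/15!
= 51090942171709440000/1307674368000
= 39070080

P(21,6) = 39070080


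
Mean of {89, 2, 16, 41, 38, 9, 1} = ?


Sum = 89 + 2 + 16 + 41 + 38 + 9 + 1 = 196
n = 7
Mean = 196/7 = 28.0000

Mean = 28.0000


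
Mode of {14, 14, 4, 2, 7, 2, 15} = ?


Frequencies: 2:2, 4:1, 7:1, 14:2, 15:1
Max frequency = 2
Mode = 2, 14

Mode = 2, 14


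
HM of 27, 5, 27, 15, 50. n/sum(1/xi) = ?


Sum of reciprocals = 1/27 + 1/5 + 1/27 + 1/15 + 1/50 = 0.360741
HM = 5/0.360741 = 13.8604

HM = 13.8604


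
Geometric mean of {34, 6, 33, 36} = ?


Product = 34 × 6 × 33 × 36 = 242352
GM = 242352^(1/4) = 22.1877

GM = 22.1877


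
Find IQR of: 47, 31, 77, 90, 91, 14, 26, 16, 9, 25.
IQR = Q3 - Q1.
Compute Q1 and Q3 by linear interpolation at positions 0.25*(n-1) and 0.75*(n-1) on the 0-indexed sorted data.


Sorted: 9, 14, 16, 25, 26, 31, 47, 77, 90, 91
Q1 (25th %ile) = 18.2500
Q3 (75th %ile) = 69.5000
IQR = 69.5000 - 18.2500 = 51.2500

IQR = 51.2500


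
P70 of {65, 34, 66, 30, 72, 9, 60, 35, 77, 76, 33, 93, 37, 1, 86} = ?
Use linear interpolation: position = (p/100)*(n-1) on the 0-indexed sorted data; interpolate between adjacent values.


Sorted: 1, 9, 30, 33, 34, 35, 37, 60, 65, 66, 72, 76, 77, 86, 93
n = 15
Index = 70/100 * 14 = 9.8000
Lower = data[9] = 66, Upper = data[10] = 72
P70 = 66 + 0.8000*(6) = 70.8000

P70 = 70.8000


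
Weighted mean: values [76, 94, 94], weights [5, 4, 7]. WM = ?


Numerator = 76*5 + 94*4 + 94*7 = 1414
Denominator = 5 + 4 + 7 = 16
WM = 1414/16 = 88.3750

WM = 88.3750


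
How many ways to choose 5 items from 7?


C(7,5) = 7!/(5! × 2!)
= 5040/(120 × 2)
= 21

C(7,5) = 21


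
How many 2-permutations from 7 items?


P(7,2) = 7!/5!
= 5040/120
= 42

P(7,2) = 42


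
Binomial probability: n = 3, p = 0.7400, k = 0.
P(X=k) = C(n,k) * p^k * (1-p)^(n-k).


C(3,0) = 1
p^0 = 1.000000
(1-p)^3 = 0.017576
P = 1 * 1.000000 * 0.017576 = 0.0176

P(X=0) = 0.0176


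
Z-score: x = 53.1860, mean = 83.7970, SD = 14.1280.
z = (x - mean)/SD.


z = (53.1860 - 83.7970)/14.1280
= -30.6110/14.1280
= -2.1667

z = -2.1667


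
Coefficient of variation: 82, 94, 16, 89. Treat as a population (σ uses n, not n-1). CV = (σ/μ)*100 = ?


Mean = 70.2500
SD = 31.6099
CV = (31.6099/70.2500)*100 = 44.9963%

CV = 44.9963%


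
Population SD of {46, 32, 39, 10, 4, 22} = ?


Mean = 25.5000
Variance = 226.5833
SD = sqrt(226.5833) = 15.0527

SD = 15.0527


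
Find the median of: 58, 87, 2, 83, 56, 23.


Sorted: 2, 23, 56, 58, 83, 87
n = 6 (even)
Middle values: 56 and 58
Median = (56+58)/2 = 57.0000

Median = 57.0000


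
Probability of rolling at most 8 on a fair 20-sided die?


Favorable outcomes (roll ≤ 8): 8
Total outcomes = 20
P = 8/20 = 0.4000

P = 0.4000


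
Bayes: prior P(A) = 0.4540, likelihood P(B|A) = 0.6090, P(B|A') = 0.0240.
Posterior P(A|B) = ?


P(B) = P(B|A)*P(A) + P(B|A')*P(A')
= 0.6090*0.4540 + 0.0240*0.5460
= 0.276486 + 0.013104 = 0.289590
P(A|B) = 0.276486/0.289590 = 0.9547

P(A|B) = 0.9547


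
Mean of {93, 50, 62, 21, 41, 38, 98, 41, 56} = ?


Sum = 93 + 50 + 62 + 21 + 41 + 38 + 98 + 41 + 56 = 500
n = 9
Mean = 500/9 = 55.5556

Mean = 55.5556


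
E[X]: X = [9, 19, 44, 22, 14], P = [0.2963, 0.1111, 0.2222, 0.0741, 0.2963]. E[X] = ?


E[X] = 9*0.2963 + 19*0.1111 + 44*0.2222 + 22*0.0741 + 14*0.2963
= 2.6667 + 2.1109 + 9.7768 + 1.6302 + 4.1482
= 20.3328

E[X] = 20.3328


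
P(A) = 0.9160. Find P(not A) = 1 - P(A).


P(not A) = 1 - 0.9160 = 0.0840

P(not A) = 0.0840


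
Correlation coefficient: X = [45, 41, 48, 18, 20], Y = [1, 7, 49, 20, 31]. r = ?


Mean X = 34.4000, Mean Y = 21.6000
SD X = 12.784365, SD Y = 17.200000
Cov = -10.240000
r = -10.240000/(12.784365*17.200000) = -0.0466

r = -0.0466


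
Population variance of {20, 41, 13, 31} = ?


Mean = 26.2500
Squared deviations: 39.0625, 217.5625, 175.5625, 22.5625
Sum = 454.7500
Variance = 454.7500/4 = 113.6875

Variance = 113.6875


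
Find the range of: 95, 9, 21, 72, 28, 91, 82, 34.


Max = 95, Min = 9
Range = 95 - 9 = 86

Range = 86


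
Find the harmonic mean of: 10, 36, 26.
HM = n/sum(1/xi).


Sum of reciprocals = 1/10 + 1/36 + 1/26 = 0.166239
HM = 3/0.166239 = 18.0463

HM = 18.0463


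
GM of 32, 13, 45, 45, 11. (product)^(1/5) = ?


Product = 32 × 13 × 45 × 45 × 11 = 9266400
GM = 9266400^(1/5) = 24.7390

GM = 24.7390


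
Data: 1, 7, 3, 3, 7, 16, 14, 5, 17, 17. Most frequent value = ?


Frequencies: 1:1, 3:2, 5:1, 7:2, 14:1, 16:1, 17:2
Max frequency = 2
Mode = 3, 7, 17

Mode = 3, 7, 17


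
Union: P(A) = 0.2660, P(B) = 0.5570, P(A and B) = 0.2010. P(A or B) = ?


P(A∪B) = 0.2660 + 0.5570 - 0.2010
= 0.8230 - 0.2010
= 0.6220

P(A∪B) = 0.6220


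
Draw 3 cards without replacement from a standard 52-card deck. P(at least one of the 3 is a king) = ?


P(at least one) = 1 - P(none)
P(none) = (48/52) × (47/51) × (46/50) = 0.782624
P(at least one) = 1 - 0.782624 = 0.2174

P = 0.2174


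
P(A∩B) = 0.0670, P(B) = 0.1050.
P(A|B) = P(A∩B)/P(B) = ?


P(A|B) = 0.0670/0.1050 = 0.6381

P(A|B) = 0.6381


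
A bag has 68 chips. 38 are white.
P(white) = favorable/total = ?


P = 38/68 = 0.5588

P = 0.5588


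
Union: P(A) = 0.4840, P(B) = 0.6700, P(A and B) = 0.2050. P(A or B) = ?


P(A∪B) = 0.4840 + 0.6700 - 0.2050
= 1.1540 - 0.2050
= 0.9490

P(A∪B) = 0.9490


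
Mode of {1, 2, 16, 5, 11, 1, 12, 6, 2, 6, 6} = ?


Frequencies: 1:2, 2:2, 5:1, 6:3, 11:1, 12:1, 16:1
Max frequency = 3
Mode = 6

Mode = 6


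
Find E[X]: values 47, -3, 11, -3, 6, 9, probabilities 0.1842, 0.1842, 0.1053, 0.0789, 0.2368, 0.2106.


E[X] = 47*0.1842 - 3*0.1842 + 11*0.1053 - 3*0.0789 + 6*0.2368 + 9*0.2106
= 8.6574 - 0.5526 + 1.1583 - 0.2367 + 1.4208 + 1.8954
= 12.3426

E[X] = 12.3426


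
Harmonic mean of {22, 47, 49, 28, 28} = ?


Sum of reciprocals = 1/22 + 1/47 + 1/49 + 1/28 + 1/28 = 0.158568
HM = 5/0.158568 = 31.5322

HM = 31.5322


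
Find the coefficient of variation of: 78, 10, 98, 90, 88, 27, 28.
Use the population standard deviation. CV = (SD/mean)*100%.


Mean = 59.8571
SD = 33.9429
CV = (33.9429/59.8571)*100 = 56.7066%

CV = 56.7066%


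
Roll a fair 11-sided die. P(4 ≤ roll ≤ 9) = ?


Favorable outcomes (4 ≤ roll ≤ 9): 6
Total outcomes = 11
P = 6/11 = 0.5455

P = 0.5455


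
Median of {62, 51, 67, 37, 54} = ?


Sorted: 37, 51, 54, 62, 67
n = 5 (odd)
Middle value = 54

Median = 54


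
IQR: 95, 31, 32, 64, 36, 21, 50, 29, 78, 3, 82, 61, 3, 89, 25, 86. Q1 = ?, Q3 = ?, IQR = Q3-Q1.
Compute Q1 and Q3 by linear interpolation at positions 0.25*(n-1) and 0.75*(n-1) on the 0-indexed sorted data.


Sorted: 3, 3, 21, 25, 29, 31, 32, 36, 50, 61, 64, 78, 82, 86, 89, 95
Q1 (25th %ile) = 28.0000
Q3 (75th %ile) = 79.0000
IQR = 79.0000 - 28.0000 = 51.0000

IQR = 51.0000


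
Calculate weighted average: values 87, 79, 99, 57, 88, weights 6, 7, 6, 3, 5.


Numerator = 87*6 + 79*7 + 99*6 + 57*3 + 88*5 = 2280
Denominator = 6 + 7 + 6 + 3 + 5 = 27
WM = 2280/27 = 84.4444

WM = 84.4444


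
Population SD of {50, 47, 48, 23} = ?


Mean = 42.0000
Variance = 121.5000
SD = sqrt(121.5000) = 11.0227

SD = 11.0227


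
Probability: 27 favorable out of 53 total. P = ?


P = 27/53 = 0.5094

P = 0.5094


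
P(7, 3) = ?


P(7,3) = 7!/4!
= 5040/24
= 210

P(7,3) = 210


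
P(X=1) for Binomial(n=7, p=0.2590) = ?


C(7,1) = 7
p^1 = 0.259000
(1-p)^6 = 0.165542
P = 7 * 0.259000 * 0.165542 = 0.3001

P(X=1) = 0.3001


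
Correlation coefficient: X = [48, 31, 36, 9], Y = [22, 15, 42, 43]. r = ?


Mean X = 31.0000, Mean Y = 30.5000
SD X = 14.124447, SD Y = 12.257651
Cov = -90.500000
r = -90.500000/(14.124447*12.257651) = -0.5227

r = -0.5227


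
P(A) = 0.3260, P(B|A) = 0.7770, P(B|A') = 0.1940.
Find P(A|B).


P(B) = P(B|A)*P(A) + P(B|A')*P(A')
= 0.7770*0.3260 + 0.1940*0.6740
= 0.253302 + 0.130756 = 0.384058
P(A|B) = 0.253302/0.384058 = 0.6595

P(A|B) = 0.6595


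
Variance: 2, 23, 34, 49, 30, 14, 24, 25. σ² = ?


Mean = 25.1250
Squared deviations: 534.7656, 4.5156, 78.7656, 570.0156, 23.7656, 123.7656, 1.2656, 0.0156
Sum = 1336.8750
Variance = 1336.8750/8 = 167.1094

Variance = 167.1094


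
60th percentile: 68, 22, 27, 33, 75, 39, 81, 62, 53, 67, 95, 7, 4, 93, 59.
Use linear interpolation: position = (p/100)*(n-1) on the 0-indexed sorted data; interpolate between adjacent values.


Sorted: 4, 7, 22, 27, 33, 39, 53, 59, 62, 67, 68, 75, 81, 93, 95
n = 15
Index = 60/100 * 14 = 8.4000
Lower = data[8] = 62, Upper = data[9] = 67
P60 = 62 + 0.4000*(5) = 64.0000

P60 = 64.0000


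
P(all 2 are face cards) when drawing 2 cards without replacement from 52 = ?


P(all face cards) = (12/52) × (11/51)
= 0.0498

P = 0.0498


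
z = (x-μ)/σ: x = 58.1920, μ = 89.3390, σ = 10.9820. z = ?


z = (58.1920 - 89.3390)/10.9820
= -31.1470/10.9820
= -2.8362

z = -2.8362


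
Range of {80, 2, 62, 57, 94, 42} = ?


Max = 94, Min = 2
Range = 94 - 2 = 92

Range = 92


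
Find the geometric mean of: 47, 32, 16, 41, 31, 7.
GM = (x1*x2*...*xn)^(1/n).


Product = 47 × 32 × 16 × 41 × 31 × 7 = 214097408
GM = 214097408^(1/6) = 24.4588

GM = 24.4588


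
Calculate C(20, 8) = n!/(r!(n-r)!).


C(20,8) = 20!/(8! × 12!)
= 2432902008176640000/(40320 × 479001600)
= 125970

C(20,8) = 125970


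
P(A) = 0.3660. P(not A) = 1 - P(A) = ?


P(not A) = 1 - 0.3660 = 0.6340

P(not A) = 0.6340


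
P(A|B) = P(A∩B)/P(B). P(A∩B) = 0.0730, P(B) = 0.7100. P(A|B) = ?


P(A|B) = 0.0730/0.7100 = 0.1028

P(A|B) = 0.1028


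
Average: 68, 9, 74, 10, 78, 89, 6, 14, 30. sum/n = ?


Sum = 68 + 9 + 74 + 10 + 78 + 89 + 6 + 14 + 30 = 378
n = 9
Mean = 378/9 = 42.0000

Mean = 42.0000


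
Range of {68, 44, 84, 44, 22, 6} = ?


Max = 84, Min = 6
Range = 84 - 6 = 78

Range = 78


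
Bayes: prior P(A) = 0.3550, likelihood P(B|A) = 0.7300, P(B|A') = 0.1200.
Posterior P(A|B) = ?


P(B) = P(B|A)*P(A) + P(B|A')*P(A')
= 0.7300*0.3550 + 0.1200*0.6450
= 0.259150 + 0.077400 = 0.336550
P(A|B) = 0.259150/0.336550 = 0.7700

P(A|B) = 0.7700


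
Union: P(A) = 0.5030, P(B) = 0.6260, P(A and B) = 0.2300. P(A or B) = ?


P(A∪B) = 0.5030 + 0.6260 - 0.2300
= 1.1290 - 0.2300
= 0.8990

P(A∪B) = 0.8990


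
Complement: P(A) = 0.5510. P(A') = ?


P(not A) = 1 - 0.5510 = 0.4490

P(not A) = 0.4490


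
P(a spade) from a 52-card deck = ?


13 spades in 52 cards
P = 13/52 = 0.2500

P = 0.2500


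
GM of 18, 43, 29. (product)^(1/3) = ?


Product = 18 × 43 × 29 = 22446
GM = 22446^(1/3) = 28.2085

GM = 28.2085


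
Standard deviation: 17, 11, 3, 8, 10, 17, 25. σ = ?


Mean = 13.0000
Variance = 44.8571
SD = sqrt(44.8571) = 6.6975

SD = 6.6975


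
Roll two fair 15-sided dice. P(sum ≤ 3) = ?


Total outcomes = 15×15 = 225
Favorable (sum ≤ 3): 3
P = 3/225 = 0.0133

P = 0.0133


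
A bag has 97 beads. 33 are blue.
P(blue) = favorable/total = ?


P = 33/97 = 0.3402

P = 0.3402


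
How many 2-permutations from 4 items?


P(4,2) = 4!/2!
= 24/2
= 12

P(4,2) = 12


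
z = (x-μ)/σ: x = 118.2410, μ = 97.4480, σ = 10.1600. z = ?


z = (118.2410 - 97.4480)/10.1600
= 20.7930/10.1600
= 2.0466

z = 2.0466


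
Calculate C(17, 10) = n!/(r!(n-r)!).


C(17,10) = 17!/(10! × 7!)
= 355687428096000/(3628800 × 5040)
= 19448

C(17,10) = 19448


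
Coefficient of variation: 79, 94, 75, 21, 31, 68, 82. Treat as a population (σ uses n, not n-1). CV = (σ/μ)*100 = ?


Mean = 64.2857
SD = 25.4205
CV = (25.4205/64.2857)*100 = 39.5431%

CV = 39.5431%


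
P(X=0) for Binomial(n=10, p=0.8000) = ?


C(10,0) = 1
p^0 = 1.000000
(1-p)^10 = 1.024000e-07
P = 1 * 1.000000 * 1.024000e-07 = 1.0240e-07

P(X=0) = 1.0240e-07


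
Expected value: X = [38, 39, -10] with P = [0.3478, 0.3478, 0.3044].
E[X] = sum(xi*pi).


E[X] = 38*0.3478 + 39*0.3478 - 10*0.3044
= 13.2164 + 13.5642 - 3.0440
= 23.7366

E[X] = 23.7366


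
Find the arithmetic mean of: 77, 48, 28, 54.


Sum = 77 + 48 + 28 + 54 = 207
n = 4
Mean = 207/4 = 51.7500

Mean = 51.7500


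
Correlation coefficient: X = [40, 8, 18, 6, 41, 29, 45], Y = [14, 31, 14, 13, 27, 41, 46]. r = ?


Mean X = 26.7143, Mean Y = 26.5714
SD X = 15.002041, SD Y = 12.568181
Cov = 76.448980
r = 76.448980/(15.002041*12.568181) = 0.4055

r = 0.4055


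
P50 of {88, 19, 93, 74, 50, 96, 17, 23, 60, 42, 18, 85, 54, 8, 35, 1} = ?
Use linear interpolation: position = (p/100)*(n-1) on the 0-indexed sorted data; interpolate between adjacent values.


Sorted: 1, 8, 17, 18, 19, 23, 35, 42, 50, 54, 60, 74, 85, 88, 93, 96
n = 16
Index = 50/100 * 15 = 7.5000
Lower = data[7] = 42, Upper = data[8] = 50
P50 = 42 + 0.5000*(8) = 46.0000

P50 = 46.0000


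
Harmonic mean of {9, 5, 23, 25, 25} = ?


Sum of reciprocals = 1/9 + 1/5 + 1/23 + 1/25 + 1/25 = 0.434589
HM = 5/0.434589 = 11.5051

HM = 11.5051


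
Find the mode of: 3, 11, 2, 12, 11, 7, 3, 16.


Frequencies: 2:1, 3:2, 7:1, 11:2, 12:1, 16:1
Max frequency = 2
Mode = 3, 11

Mode = 3, 11


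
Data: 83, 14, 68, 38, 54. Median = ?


Sorted: 14, 38, 54, 68, 83
n = 5 (odd)
Middle value = 54

Median = 54


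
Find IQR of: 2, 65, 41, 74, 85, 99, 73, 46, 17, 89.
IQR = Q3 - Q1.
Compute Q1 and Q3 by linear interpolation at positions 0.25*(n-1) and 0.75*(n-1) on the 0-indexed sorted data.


Sorted: 2, 17, 41, 46, 65, 73, 74, 85, 89, 99
Q1 (25th %ile) = 42.2500
Q3 (75th %ile) = 82.2500
IQR = 82.2500 - 42.2500 = 40.0000

IQR = 40.0000


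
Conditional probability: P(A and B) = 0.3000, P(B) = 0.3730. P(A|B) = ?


P(A|B) = 0.3000/0.3730 = 0.8043

P(A|B) = 0.8043


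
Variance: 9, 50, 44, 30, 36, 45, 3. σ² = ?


Mean = 31.0000
Squared deviations: 484.0000, 361.0000, 169.0000, 1.0000, 25.0000, 196.0000, 784.0000
Sum = 2020.0000
Variance = 2020.0000/7 = 288.5714

Variance = 288.5714


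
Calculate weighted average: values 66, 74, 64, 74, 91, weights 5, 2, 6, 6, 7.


Numerator = 66*5 + 74*2 + 64*6 + 74*6 + 91*7 = 1943
Denominator = 5 + 2 + 6 + 6 + 7 = 26
WM = 1943/26 = 74.7308

WM = 74.7308


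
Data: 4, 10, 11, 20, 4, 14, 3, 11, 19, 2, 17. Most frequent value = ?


Frequencies: 2:1, 3:1, 4:2, 10:1, 11:2, 14:1, 17:1, 19:1, 20:1
Max frequency = 2
Mode = 4, 11

Mode = 4, 11


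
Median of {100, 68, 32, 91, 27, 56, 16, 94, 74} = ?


Sorted: 16, 27, 32, 56, 68, 74, 91, 94, 100
n = 9 (odd)
Middle value = 68

Median = 68


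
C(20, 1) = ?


C(20,1) = 20!/(1! × 19!)
= 2432902008176640000/(1 × 121645100408832000)
= 20

C(20,1) = 20


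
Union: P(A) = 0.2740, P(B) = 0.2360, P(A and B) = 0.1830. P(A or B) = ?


P(A∪B) = 0.2740 + 0.2360 - 0.1830
= 0.5100 - 0.1830
= 0.3270

P(A∪B) = 0.3270


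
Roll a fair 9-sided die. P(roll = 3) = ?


Favorable outcomes (roll = 3): 1
Total outcomes = 9
P = 1/9 = 0.1111

P = 0.1111


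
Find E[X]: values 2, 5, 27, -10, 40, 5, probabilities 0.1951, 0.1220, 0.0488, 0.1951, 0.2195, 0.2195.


E[X] = 2*0.1951 + 5*0.1220 + 27*0.0488 - 10*0.1951 + 40*0.2195 + 5*0.2195
= 0.3902 + 0.6100 + 1.3176 - 1.9510 + 8.7800 + 1.0975
= 10.2443

E[X] = 10.2443


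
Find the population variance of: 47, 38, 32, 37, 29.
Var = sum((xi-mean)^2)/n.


Mean = 36.6000
Squared deviations: 108.1600, 1.9600, 21.1600, 0.1600, 57.7600
Sum = 189.2000
Variance = 189.2000/5 = 37.8400

Variance = 37.8400


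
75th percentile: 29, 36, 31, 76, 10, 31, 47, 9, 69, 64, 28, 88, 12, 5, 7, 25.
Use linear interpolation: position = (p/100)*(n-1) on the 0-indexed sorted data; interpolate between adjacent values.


Sorted: 5, 7, 9, 10, 12, 25, 28, 29, 31, 31, 36, 47, 64, 69, 76, 88
n = 16
Index = 75/100 * 15 = 11.2500
Lower = data[11] = 47, Upper = data[12] = 64
P75 = 47 + 0.2500*(17) = 51.2500

P75 = 51.2500


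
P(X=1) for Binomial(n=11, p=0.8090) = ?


C(11,1) = 11
p^1 = 0.809000
(1-p)^10 = 6.461505e-08
P = 11 * 0.809000 * 6.461505e-08 = 5.7501e-07

P(X=1) = 5.7501e-07


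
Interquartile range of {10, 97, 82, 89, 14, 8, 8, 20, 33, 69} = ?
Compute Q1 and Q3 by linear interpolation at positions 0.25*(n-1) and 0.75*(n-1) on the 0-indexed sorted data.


Sorted: 8, 8, 10, 14, 20, 33, 69, 82, 89, 97
Q1 (25th %ile) = 11.0000
Q3 (75th %ile) = 78.7500
IQR = 78.7500 - 11.0000 = 67.7500

IQR = 67.7500


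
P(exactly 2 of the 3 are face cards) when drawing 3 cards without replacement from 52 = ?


Hypergeometric: P(X=2) = C(12,2)·C(40,1) / C(52,3)
= 66 × 40 / 22100
= 2640/22100 = 0.1195

P = 0.1195


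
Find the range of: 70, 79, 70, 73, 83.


Max = 83, Min = 70
Range = 83 - 70 = 13

Range = 13


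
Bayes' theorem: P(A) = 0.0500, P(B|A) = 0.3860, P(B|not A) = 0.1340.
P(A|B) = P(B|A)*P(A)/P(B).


P(B) = P(B|A)*P(A) + P(B|A')*P(A')
= 0.3860*0.0500 + 0.1340*0.9500
= 0.019300 + 0.127300 = 0.146600
P(A|B) = 0.019300/0.146600 = 0.1317

P(A|B) = 0.1317


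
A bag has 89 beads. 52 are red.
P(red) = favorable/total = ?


P = 52/89 = 0.5843

P = 0.5843


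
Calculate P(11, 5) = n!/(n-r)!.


P(11,5) = 11!/6!
= 39916800/720
= 55440

P(11,5) = 55440


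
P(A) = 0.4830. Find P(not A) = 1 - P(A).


P(not A) = 1 - 0.4830 = 0.5170

P(not A) = 0.5170


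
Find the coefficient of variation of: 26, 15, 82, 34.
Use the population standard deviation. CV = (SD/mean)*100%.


Mean = 39.2500
SD = 25.5869
CV = (25.5869/39.2500)*100 = 65.1895%

CV = 65.1895%


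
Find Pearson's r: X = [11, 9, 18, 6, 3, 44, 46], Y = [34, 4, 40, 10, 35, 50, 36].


Mean X = 19.5714, Mean Y = 29.8571
SD X = 16.654962, SD Y = 15.366276
Cov = 151.510204
r = 151.510204/(16.654962*15.366276) = 0.5920

r = 0.5920


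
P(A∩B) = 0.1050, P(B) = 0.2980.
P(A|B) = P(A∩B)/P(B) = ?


P(A|B) = 0.1050/0.2980 = 0.3523

P(A|B) = 0.3523


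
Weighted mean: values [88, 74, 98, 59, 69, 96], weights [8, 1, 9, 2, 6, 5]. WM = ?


Numerator = 88*8 + 74*1 + 98*9 + 59*2 + 69*6 + 96*5 = 2672
Denominator = 8 + 1 + 9 + 2 + 6 + 5 = 31
WM = 2672/31 = 86.1935

WM = 86.1935


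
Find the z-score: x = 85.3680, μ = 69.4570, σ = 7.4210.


z = (85.3680 - 69.4570)/7.4210
= 15.9110/7.4210
= 2.1441

z = 2.1441


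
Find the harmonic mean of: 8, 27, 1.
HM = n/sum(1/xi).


Sum of reciprocals = 1/8 + 1/27 + 1/1 = 1.162037
HM = 3/1.162037 = 2.5817

HM = 2.5817


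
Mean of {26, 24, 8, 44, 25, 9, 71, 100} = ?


Sum = 26 + 24 + 8 + 44 + 25 + 9 + 71 + 100 = 307
n = 8
Mean = 307/8 = 38.3750

Mean = 38.3750


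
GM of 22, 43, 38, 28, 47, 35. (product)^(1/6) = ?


Product = 22 × 43 × 38 × 28 × 47 × 35 = 1655764880
GM = 1655764880^(1/6) = 34.3954

GM = 34.3954


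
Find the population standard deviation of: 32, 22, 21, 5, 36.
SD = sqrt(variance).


Mean = 23.2000
Variance = 115.7600
SD = sqrt(115.7600) = 10.7592

SD = 10.7592


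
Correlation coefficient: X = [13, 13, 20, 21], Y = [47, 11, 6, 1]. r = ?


Mean X = 16.7500, Mean Y = 16.2500
SD X = 3.766630, SD Y = 18.102141
Cov = -48.437500
r = -48.437500/(3.766630*18.102141) = -0.7104

r = -0.7104


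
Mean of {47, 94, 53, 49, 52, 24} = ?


Sum = 47 + 94 + 53 + 49 + 52 + 24 = 319
n = 6
Mean = 319/6 = 53.1667

Mean = 53.1667


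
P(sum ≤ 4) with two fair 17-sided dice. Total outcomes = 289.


Total outcomes = 17×17 = 289
Favorable (sum ≤ 4): 6
P = 6/289 = 0.0208

P = 0.0208


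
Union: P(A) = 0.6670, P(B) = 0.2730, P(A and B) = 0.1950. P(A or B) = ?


P(A∪B) = 0.6670 + 0.2730 - 0.1950
= 0.9400 - 0.1950
= 0.7450

P(A∪B) = 0.7450


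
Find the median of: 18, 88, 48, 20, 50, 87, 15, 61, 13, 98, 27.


Sorted: 13, 15, 18, 20, 27, 48, 50, 61, 87, 88, 98
n = 11 (odd)
Middle value = 48

Median = 48


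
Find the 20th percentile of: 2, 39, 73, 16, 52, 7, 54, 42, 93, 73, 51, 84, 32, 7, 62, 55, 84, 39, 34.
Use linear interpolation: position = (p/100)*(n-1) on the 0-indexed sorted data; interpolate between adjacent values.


Sorted: 2, 7, 7, 16, 32, 34, 39, 39, 42, 51, 52, 54, 55, 62, 73, 73, 84, 84, 93
n = 19
Index = 20/100 * 18 = 3.6000
Lower = data[3] = 16, Upper = data[4] = 32
P20 = 16 + 0.6000*(16) = 25.6000

P20 = 25.6000


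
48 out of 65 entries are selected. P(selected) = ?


P = 48/65 = 0.7385

P = 0.7385


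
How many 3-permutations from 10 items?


P(10,3) = 10!/7!
= 3628800/5040
= 720

P(10,3) = 720


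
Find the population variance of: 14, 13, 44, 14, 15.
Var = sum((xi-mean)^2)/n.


Mean = 20.0000
Squared deviations: 36.0000, 49.0000, 576.0000, 36.0000, 25.0000
Sum = 722.0000
Variance = 722.0000/5 = 144.4000

Variance = 144.4000


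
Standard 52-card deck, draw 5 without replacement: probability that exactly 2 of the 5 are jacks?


Hypergeometric: P(X=2) = C(4,2)·C(48,3) / C(52,5)
= 6 × 17296 / 2598960
= 103776/2598960 = 0.0399

P = 0.0399


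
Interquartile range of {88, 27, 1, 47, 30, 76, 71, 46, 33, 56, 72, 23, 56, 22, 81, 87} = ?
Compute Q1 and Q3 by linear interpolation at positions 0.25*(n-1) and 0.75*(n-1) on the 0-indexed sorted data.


Sorted: 1, 22, 23, 27, 30, 33, 46, 47, 56, 56, 71, 72, 76, 81, 87, 88
Q1 (25th %ile) = 29.2500
Q3 (75th %ile) = 73.0000
IQR = 73.0000 - 29.2500 = 43.7500

IQR = 43.7500


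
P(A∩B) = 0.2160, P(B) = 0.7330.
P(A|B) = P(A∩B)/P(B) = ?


P(A|B) = 0.2160/0.7330 = 0.2947

P(A|B) = 0.2947


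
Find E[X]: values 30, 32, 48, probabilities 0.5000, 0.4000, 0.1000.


E[X] = 30*0.5000 + 32*0.4000 + 48*0.1000
= 15.0000 + 12.8000 + 4.8000
= 32.6000

E[X] = 32.6000


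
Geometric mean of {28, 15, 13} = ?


Product = 28 × 15 × 13 = 5460
GM = 5460^(1/3) = 17.6088

GM = 17.6088


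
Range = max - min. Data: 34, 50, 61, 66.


Max = 66, Min = 34
Range = 66 - 34 = 32

Range = 32


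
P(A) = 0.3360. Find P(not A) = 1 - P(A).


P(not A) = 1 - 0.3360 = 0.6640

P(not A) = 0.6640


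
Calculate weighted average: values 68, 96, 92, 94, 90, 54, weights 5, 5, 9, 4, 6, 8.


Numerator = 68*5 + 96*5 + 92*9 + 94*4 + 90*6 + 54*8 = 2996
Denominator = 5 + 5 + 9 + 4 + 6 + 8 = 37
WM = 2996/37 = 80.9730

WM = 80.9730


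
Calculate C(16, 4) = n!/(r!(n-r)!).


C(16,4) = 16!/(4! × 12!)
= 20922789888000/(24 × 479001600)
= 1820

C(16,4) = 1820


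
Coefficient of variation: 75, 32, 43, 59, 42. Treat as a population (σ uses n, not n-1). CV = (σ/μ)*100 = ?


Mean = 50.2000
SD = 15.1182
CV = (15.1182/50.2000)*100 = 30.1159%

CV = 30.1159%


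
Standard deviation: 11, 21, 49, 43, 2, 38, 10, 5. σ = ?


Mean = 22.3750
Variance = 297.4844
SD = sqrt(297.4844) = 17.2477

SD = 17.2477


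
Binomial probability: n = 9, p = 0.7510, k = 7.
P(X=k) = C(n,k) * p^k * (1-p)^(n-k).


C(9,7) = 36
p^7 = 0.134735
(1-p)^2 = 0.062001
P = 36 * 0.134735 * 0.062001 = 0.3007

P(X=7) = 0.3007


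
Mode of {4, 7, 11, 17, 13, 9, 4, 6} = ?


Frequencies: 4:2, 6:1, 7:1, 9:1, 11:1, 13:1, 17:1
Max frequency = 2
Mode = 4

Mode = 4


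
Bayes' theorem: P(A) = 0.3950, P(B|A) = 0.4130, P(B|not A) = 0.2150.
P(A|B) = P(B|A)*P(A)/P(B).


P(B) = P(B|A)*P(A) + P(B|A')*P(A')
= 0.4130*0.3950 + 0.2150*0.6050
= 0.163135 + 0.130075 = 0.293210
P(A|B) = 0.163135/0.293210 = 0.5564

P(A|B) = 0.5564


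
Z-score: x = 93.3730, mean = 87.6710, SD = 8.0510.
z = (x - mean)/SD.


z = (93.3730 - 87.6710)/8.0510
= 5.7020/8.0510
= 0.7082

z = 0.7082


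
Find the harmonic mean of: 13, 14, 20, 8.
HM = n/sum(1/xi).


Sum of reciprocals = 1/13 + 1/14 + 1/20 + 1/8 = 0.323352
HM = 4/0.323352 = 12.3704

HM = 12.3704


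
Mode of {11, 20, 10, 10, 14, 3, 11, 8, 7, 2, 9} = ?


Frequencies: 2:1, 3:1, 7:1, 8:1, 9:1, 10:2, 11:2, 14:1, 20:1
Max frequency = 2
Mode = 10, 11

Mode = 10, 11


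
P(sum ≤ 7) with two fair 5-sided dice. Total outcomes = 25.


Total outcomes = 5×5 = 25
Favorable (sum ≤ 7): 19
P = 19/25 = 0.7600

P = 0.7600


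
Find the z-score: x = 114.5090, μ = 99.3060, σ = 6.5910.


z = (114.5090 - 99.3060)/6.5910
= 15.2030/6.5910
= 2.3066

z = 2.3066


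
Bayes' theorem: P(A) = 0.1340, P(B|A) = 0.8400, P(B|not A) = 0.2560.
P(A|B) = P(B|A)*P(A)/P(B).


P(B) = P(B|A)*P(A) + P(B|A')*P(A')
= 0.8400*0.1340 + 0.2560*0.8660
= 0.112560 + 0.221696 = 0.334256
P(A|B) = 0.112560/0.334256 = 0.3367

P(A|B) = 0.3367


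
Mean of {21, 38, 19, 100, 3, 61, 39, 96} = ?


Sum = 21 + 38 + 19 + 100 + 3 + 61 + 39 + 96 = 377
n = 8
Mean = 377/8 = 47.1250

Mean = 47.1250


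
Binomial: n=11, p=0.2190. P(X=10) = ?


C(11,10) = 11
p^10 = 2.537705e-07
(1-p)^1 = 0.781000
P = 11 * 2.537705e-07 * 0.781000 = 2.1801e-06

P(X=10) = 2.1801e-06


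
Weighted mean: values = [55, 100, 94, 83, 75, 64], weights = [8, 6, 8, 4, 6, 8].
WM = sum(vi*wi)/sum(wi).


Numerator = 55*8 + 100*6 + 94*8 + 83*4 + 75*6 + 64*8 = 3086
Denominator = 8 + 6 + 8 + 4 + 6 + 8 = 40
WM = 3086/40 = 77.1500

WM = 77.1500


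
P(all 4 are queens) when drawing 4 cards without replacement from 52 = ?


P(all queens) = (4/52) × (3/51) × (2/50) × (1/49)
= 3.6938e-06

P = 3.6938e-06


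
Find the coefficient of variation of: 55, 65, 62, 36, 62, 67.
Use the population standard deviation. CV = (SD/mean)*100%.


Mean = 57.8333
SD = 10.4470
CV = (10.4470/57.8333)*100 = 18.0639%

CV = 18.0639%


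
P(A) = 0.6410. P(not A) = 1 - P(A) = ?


P(not A) = 1 - 0.6410 = 0.3590

P(not A) = 0.3590


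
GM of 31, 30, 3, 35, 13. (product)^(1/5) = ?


Product = 31 × 30 × 3 × 35 × 13 = 1269450
GM = 1269450^(1/5) = 16.6235

GM = 16.6235


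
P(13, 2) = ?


P(13,2) = 13!/11!
= 6227020800/39916800
= 156

P(13,2) = 156


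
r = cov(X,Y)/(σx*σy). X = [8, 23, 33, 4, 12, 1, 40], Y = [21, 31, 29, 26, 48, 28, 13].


Mean X = 17.2857, Mean Y = 28.0000
SD X = 13.894647, SD Y = 9.913915
Cov = -46.000000
r = -46.000000/(13.894647*9.913915) = -0.3339

r = -0.3339


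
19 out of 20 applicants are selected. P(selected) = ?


P = 19/20 = 0.9500

P = 0.9500


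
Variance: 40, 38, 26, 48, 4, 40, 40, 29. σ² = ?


Mean = 33.1250
Squared deviations: 47.2656, 23.7656, 50.7656, 221.2656, 848.2656, 47.2656, 47.2656, 17.0156
Sum = 1302.8750
Variance = 1302.8750/8 = 162.8594

Variance = 162.8594


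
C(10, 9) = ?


C(10,9) = 10!/(9! × 1!)
= 3628800/(362880 × 1)
= 10

C(10,9) = 10


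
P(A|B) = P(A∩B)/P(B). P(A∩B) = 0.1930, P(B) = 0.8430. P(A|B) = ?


P(A|B) = 0.1930/0.8430 = 0.2289

P(A|B) = 0.2289


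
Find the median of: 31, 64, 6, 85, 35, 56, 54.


Sorted: 6, 31, 35, 54, 56, 64, 85
n = 7 (odd)
Middle value = 54

Median = 54


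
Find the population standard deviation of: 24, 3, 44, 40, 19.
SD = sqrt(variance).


Mean = 26.0000
Variance = 220.4000
SD = sqrt(220.4000) = 14.8459

SD = 14.8459


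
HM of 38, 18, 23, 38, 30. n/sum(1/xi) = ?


Sum of reciprocals = 1/38 + 1/18 + 1/23 + 1/38 + 1/30 = 0.184999
HM = 5/0.184999 = 27.0272

HM = 27.0272


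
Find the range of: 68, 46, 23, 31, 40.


Max = 68, Min = 23
Range = 68 - 23 = 45

Range = 45


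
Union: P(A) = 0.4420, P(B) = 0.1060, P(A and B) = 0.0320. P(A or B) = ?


P(A∪B) = 0.4420 + 0.1060 - 0.0320
= 0.5480 - 0.0320
= 0.5160

P(A∪B) = 0.5160


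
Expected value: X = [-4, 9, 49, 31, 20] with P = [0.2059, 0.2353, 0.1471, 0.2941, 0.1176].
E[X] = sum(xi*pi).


E[X] = -4*0.2059 + 9*0.2353 + 49*0.1471 + 31*0.2941 + 20*0.1176
= -0.8236 + 2.1177 + 7.2079 + 9.1171 + 2.3520
= 19.9711

E[X] = 19.9711


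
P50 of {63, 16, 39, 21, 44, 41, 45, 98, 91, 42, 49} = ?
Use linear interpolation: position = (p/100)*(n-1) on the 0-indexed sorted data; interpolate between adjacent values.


Sorted: 16, 21, 39, 41, 42, 44, 45, 49, 63, 91, 98
n = 11
Index = 50/100 * 10 = 5.0000
Lower = data[5] = 44, Upper = data[6] = 45
P50 = 44 + 0*(1) = 44.0000

P50 = 44.0000


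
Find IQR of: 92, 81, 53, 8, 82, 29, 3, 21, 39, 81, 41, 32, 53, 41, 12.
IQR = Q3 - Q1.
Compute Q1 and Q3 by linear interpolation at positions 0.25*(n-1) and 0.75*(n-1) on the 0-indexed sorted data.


Sorted: 3, 8, 12, 21, 29, 32, 39, 41, 41, 53, 53, 81, 81, 82, 92
Q1 (25th %ile) = 25.0000
Q3 (75th %ile) = 67.0000
IQR = 67.0000 - 25.0000 = 42.0000

IQR = 42.0000


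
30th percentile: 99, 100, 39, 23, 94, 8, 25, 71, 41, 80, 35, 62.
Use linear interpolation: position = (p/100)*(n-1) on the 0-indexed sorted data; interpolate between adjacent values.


Sorted: 8, 23, 25, 35, 39, 41, 62, 71, 80, 94, 99, 100
n = 12
Index = 30/100 * 11 = 3.3000
Lower = data[3] = 35, Upper = data[4] = 39
P30 = 35 + 0.3000*(4) = 36.2000

P30 = 36.2000


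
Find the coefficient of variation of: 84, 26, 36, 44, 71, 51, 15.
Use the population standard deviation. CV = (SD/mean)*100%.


Mean = 46.7143
SD = 22.5370
CV = (22.5370/46.7143)*100 = 48.2444%

CV = 48.2444%


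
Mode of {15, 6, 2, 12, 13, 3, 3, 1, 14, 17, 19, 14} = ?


Frequencies: 1:1, 2:1, 3:2, 6:1, 12:1, 13:1, 14:2, 15:1, 17:1, 19:1
Max frequency = 2
Mode = 3, 14

Mode = 3, 14


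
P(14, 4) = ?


P(14,4) = 14!/10!
= 87178291200/3628800
= 24024

P(14,4) = 24024


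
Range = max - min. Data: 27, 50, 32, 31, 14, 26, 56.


Max = 56, Min = 14
Range = 56 - 14 = 42

Range = 42


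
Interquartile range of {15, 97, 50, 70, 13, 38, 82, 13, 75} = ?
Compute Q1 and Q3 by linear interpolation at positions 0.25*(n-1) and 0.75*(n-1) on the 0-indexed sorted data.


Sorted: 13, 13, 15, 38, 50, 70, 75, 82, 97
Q1 (25th %ile) = 15.0000
Q3 (75th %ile) = 75.0000
IQR = 75.0000 - 15.0000 = 60.0000

IQR = 60.0000


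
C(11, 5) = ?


C(11,5) = 11!/(5! × 6!)
= 39916800/(120 × 720)
= 462

C(11,5) = 462


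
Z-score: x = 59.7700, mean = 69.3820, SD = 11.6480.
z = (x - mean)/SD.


z = (59.7700 - 69.3820)/11.6480
= -9.6120/11.6480
= -0.8252

z = -0.8252


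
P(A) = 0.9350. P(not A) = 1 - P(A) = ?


P(not A) = 1 - 0.9350 = 0.0650

P(not A) = 0.0650


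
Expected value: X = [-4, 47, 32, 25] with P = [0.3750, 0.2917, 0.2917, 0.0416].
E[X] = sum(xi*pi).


E[X] = -4*0.3750 + 47*0.2917 + 32*0.2917 + 25*0.0416
= -1.5000 + 13.7099 + 9.3344 + 1.0400
= 22.5843

E[X] = 22.5843


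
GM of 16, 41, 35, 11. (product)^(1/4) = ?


Product = 16 × 41 × 35 × 11 = 252560
GM = 252560^(1/4) = 22.4177

GM = 22.4177


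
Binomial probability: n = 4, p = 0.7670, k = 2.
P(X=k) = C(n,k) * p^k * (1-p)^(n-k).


C(4,2) = 6
p^2 = 0.588289
(1-p)^2 = 0.054289
P = 6 * 0.588289 * 0.054289 = 0.1916

P(X=2) = 0.1916


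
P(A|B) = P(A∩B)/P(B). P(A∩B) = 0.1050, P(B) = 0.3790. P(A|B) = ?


P(A|B) = 0.1050/0.3790 = 0.2770

P(A|B) = 0.2770


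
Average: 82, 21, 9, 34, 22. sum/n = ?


Sum = 82 + 21 + 9 + 34 + 22 = 168
n = 5
Mean = 168/5 = 33.6000

Mean = 33.6000


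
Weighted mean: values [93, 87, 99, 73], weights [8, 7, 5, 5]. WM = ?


Numerator = 93*8 + 87*7 + 99*5 + 73*5 = 2213
Denominator = 8 + 7 + 5 + 5 = 25
WM = 2213/25 = 88.5200

WM = 88.5200


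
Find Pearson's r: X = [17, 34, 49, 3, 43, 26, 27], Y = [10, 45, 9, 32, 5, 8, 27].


Mean X = 28.4286, Mean Y = 19.4286
SD X = 14.400964, SD Y = 14.170968
Cov = -68.183673
r = -68.183673/(14.400964*14.170968) = -0.3341

r = -0.3341


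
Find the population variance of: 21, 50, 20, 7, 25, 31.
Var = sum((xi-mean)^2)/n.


Mean = 25.6667
Squared deviations: 21.7778, 592.1111, 32.1111, 348.4444, 0.4444, 28.4444
Sum = 1023.3333
Variance = 1023.3333/6 = 170.5556

Variance = 170.5556


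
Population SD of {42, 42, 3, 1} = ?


Mean = 22.0000
Variance = 400.5000
SD = sqrt(400.5000) = 20.0125

SD = 20.0125


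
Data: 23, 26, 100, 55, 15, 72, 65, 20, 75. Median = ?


Sorted: 15, 20, 23, 26, 55, 65, 72, 75, 100
n = 9 (odd)
Middle value = 55

Median = 55


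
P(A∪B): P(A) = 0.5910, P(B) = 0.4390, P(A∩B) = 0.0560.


P(A∪B) = 0.5910 + 0.4390 - 0.0560
= 1.0300 - 0.0560
= 0.9740

P(A∪B) = 0.9740


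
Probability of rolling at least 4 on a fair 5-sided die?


Favorable outcomes (roll ≥ 4): 2
Total outcomes = 5
P = 2/5 = 0.4000

P = 0.4000


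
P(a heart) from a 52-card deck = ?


13 hearts in 52 cards
P = 13/52 = 0.2500

P = 0.2500


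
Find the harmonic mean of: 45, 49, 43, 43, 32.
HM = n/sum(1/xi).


Sum of reciprocals = 1/45 + 1/49 + 1/43 + 1/43 + 1/32 = 0.120392
HM = 5/0.120392 = 41.5310

HM = 41.5310


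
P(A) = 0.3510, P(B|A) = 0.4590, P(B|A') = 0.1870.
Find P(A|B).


P(B) = P(B|A)*P(A) + P(B|A')*P(A')
= 0.4590*0.3510 + 0.1870*0.6490
= 0.161109 + 0.121363 = 0.282472
P(A|B) = 0.161109/0.282472 = 0.5704

P(A|B) = 0.5704


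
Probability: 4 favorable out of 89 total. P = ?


P = 4/89 = 0.0449

P = 0.0449


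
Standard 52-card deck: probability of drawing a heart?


13 hearts in 52 cards
P = 13/52 = 0.2500

P = 0.2500


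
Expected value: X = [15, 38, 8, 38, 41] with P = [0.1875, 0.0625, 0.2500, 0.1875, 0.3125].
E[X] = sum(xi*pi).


E[X] = 15*0.1875 + 38*0.0625 + 8*0.2500 + 38*0.1875 + 41*0.3125
= 2.8125 + 2.3750 + 2.0000 + 7.1250 + 12.8125
= 27.1250

E[X] = 27.1250


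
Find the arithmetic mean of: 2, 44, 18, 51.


Sum = 2 + 44 + 18 + 51 = 115
n = 4
Mean = 115/4 = 28.7500

Mean = 28.7500


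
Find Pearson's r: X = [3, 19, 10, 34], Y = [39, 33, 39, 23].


Mean X = 16.5000, Mean Y = 33.5000
SD X = 11.586630, SD Y = 6.538348
Cov = -73.750000
r = -73.750000/(11.586630*6.538348) = -0.9735

r = -0.9735


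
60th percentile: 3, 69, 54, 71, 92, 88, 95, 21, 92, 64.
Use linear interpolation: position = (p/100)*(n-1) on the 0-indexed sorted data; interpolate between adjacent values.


Sorted: 3, 21, 54, 64, 69, 71, 88, 92, 92, 95
n = 10
Index = 60/100 * 9 = 5.4000
Lower = data[5] = 71, Upper = data[6] = 88
P60 = 71 + 0.4000*(17) = 77.8000

P60 = 77.8000


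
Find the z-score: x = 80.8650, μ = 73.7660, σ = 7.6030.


z = (80.8650 - 73.7660)/7.6030
= 7.0990/7.6030
= 0.9337

z = 0.9337


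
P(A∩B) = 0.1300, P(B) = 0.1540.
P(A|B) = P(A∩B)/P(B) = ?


P(A|B) = 0.1300/0.1540 = 0.8442

P(A|B) = 0.8442


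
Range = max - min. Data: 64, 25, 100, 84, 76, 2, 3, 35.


Max = 100, Min = 2
Range = 100 - 2 = 98

Range = 98


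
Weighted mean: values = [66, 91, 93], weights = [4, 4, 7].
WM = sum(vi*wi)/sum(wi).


Numerator = 66*4 + 91*4 + 93*7 = 1279
Denominator = 4 + 4 + 7 = 15
WM = 1279/15 = 85.2667

WM = 85.2667


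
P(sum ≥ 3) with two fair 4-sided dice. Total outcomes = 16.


Total outcomes = 4×4 = 16
Favorable (sum ≥ 3): 15
P = 15/16 = 0.9375

P = 0.9375


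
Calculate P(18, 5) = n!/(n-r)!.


P(18,5) = 18!/13!
= 6402373705728000/6227020800
= 1028160

P(18,5) = 1028160


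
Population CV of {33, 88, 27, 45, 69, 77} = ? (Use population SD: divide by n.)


Mean = 56.5000
SD = 22.8163
CV = (22.8163/56.5000)*100 = 40.3828%

CV = 40.3828%


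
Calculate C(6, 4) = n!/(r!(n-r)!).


C(6,4) = 6!/(4! × 2!)
= 720/(24 × 2)
= 15

C(6,4) = 15


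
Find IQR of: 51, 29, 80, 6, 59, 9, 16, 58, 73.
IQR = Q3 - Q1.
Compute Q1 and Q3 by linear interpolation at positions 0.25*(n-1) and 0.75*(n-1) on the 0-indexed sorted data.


Sorted: 6, 9, 16, 29, 51, 58, 59, 73, 80
Q1 (25th %ile) = 16.0000
Q3 (75th %ile) = 59.0000
IQR = 59.0000 - 16.0000 = 43.0000

IQR = 43.0000


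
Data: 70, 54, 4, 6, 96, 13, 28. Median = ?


Sorted: 4, 6, 13, 28, 54, 70, 96
n = 7 (odd)
Middle value = 28

Median = 28


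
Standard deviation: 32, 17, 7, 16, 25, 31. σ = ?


Mean = 21.3333
Variance = 78.8889
SD = sqrt(78.8889) = 8.8819

SD = 8.8819


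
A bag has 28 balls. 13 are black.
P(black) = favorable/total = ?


P = 13/28 = 0.4643

P = 0.4643


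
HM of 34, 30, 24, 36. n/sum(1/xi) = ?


Sum of reciprocals = 1/34 + 1/30 + 1/24 + 1/36 = 0.132190
HM = 4/0.132190 = 30.2596

HM = 30.2596


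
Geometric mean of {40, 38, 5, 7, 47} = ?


Product = 40 × 38 × 5 × 7 × 47 = 2500400
GM = 2500400^(1/5) = 19.0371

GM = 19.0371


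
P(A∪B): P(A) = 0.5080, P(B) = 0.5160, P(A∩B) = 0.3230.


P(A∪B) = 0.5080 + 0.5160 - 0.3230
= 1.0240 - 0.3230
= 0.7010

P(A∪B) = 0.7010


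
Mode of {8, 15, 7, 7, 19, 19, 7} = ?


Frequencies: 7:3, 8:1, 15:1, 19:2
Max frequency = 3
Mode = 7

Mode = 7


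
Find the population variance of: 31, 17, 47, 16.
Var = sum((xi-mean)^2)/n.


Mean = 27.7500
Squared deviations: 10.5625, 115.5625, 370.5625, 138.0625
Sum = 634.7500
Variance = 634.7500/4 = 158.6875

Variance = 158.6875
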